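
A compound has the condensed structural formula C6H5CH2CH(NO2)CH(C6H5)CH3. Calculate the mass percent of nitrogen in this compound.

Atom tally by fragment:
  C6H5CH2 → C:7 H:7
  CH(NO2) → C:1 H:1 N:1 O:2
  CH(C6H5) → C:7 H:6
  CH3 → C:1 H:3
Element totals:
  C: 16
  H: 17
  N: 1
  O: 2
Molecular formula: C16H17NO2.
Molar mass = 255.317 g/mol.
Mass from N: 1 × 14.007 = 14.007 g/mol.
%N = 14.007 / 255.317 × 100 = 5.49%.

5.49%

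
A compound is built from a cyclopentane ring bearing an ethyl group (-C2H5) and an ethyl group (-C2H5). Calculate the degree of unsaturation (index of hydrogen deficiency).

1

Atom tally by fragment:
  cyclopentane ring core → C:5 H:10
  (− 2 ring H displaced by substituents)
  + C2H5 → C:2 H:5
  + C2H5 → C:2 H:5
Element totals:
  C: 9
  H: 18
Molecular formula: C9H18.
DoU = (2C + 2 + N − H − X) / 2 = (2·9 + 2 + 0 − 18 − 0) / 2 = 1.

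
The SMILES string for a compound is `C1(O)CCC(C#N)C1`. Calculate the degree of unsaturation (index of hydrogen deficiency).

3

Atom tally by fragment:
  cyclopentane ring core → C:5 H:10
  (− 2 ring H displaced by substituents)
  + OH → O:1 H:1
  + CN → C:1 N:1
Element totals:
  C: 6
  H: 9
  N: 1
  O: 1
Molecular formula: C6H9NO.
DoU = (2C + 2 + N − H − X) / 2 = (2·6 + 2 + 1 − 9 − 0) / 2 = 3.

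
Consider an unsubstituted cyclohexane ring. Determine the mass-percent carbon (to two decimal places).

85.63%

Atom tally by fragment:
  cyclohexane ring core → C:6 H:12
Element totals:
  C: 6
  H: 12
Molecular formula: C6H12.
Molar mass = 84.162 g/mol.
Mass from C: 6 × 12.011 = 72.066 g/mol.
%C = 72.066 / 84.162 × 100 = 85.63%.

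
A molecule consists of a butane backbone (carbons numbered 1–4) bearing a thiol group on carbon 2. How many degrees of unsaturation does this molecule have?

0

Atom tally by fragment:
  CH3 → C:1 H:3
  CH(SH) → C:1 H:2 S:1
  CH2 → C:1 H:2
  CH3 → C:1 H:3
Element totals:
  C: 4
  H: 10
  S: 1
Molecular formula: C4H10S.
DoU = (2C + 2 + N − H − X) / 2 = (2·4 + 2 + 0 − 10 − 0) / 2 = 0.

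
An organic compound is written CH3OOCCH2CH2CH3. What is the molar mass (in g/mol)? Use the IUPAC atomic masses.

Atom tally by fragment:
  CH3OOCCH2 → C:3 H:5 O:2
  CH2 → C:1 H:2
  CH3 → C:1 H:3
Element totals:
  C: 5
  H: 10
  O: 2
Molecular formula: C5H10O2.
  M = 5(12.011) + 10(1.008) + 2(15.999)
    = 60.055 + 10.080 + 31.998 = 102.133

102.13 g/mol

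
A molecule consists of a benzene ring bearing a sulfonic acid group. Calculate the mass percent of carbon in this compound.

Atom tally by fragment:
  benzene ring core → C:6 H:6
  (− 1 ring H displaced by substituents)
  + SO3H → S:1 O:3 H:1
Element totals:
  C: 6
  H: 6
  O: 3
  S: 1
Molecular formula: C6H6O3S.
Molar mass = 158.171 g/mol.
Mass from C: 6 × 12.011 = 72.066 g/mol.
%C = 72.066 / 158.171 × 100 = 45.56%.

45.56%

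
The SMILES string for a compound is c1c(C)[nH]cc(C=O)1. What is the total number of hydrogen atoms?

Atom tally by fragment:
  pyrrole ring core → C:4 H:5 N:1
  (− 2 ring H displaced by substituents)
  + CH3 → C:1 H:3
  + CHO → C:1 H:1 O:1
Element totals:
  C: 6
  H: 7
  N: 1
  O: 1

7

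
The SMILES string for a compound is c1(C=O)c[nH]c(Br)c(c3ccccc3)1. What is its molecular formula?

Atom tally by fragment:
  pyrrole ring core → C:4 H:5 N:1
  (− 3 ring H displaced by substituents)
  + CHO → C:1 H:1 O:1
  + Br → Br:1
  + C6H5 → C:6 H:5
Element totals:
  C: 11
  H: 8
  Br: 1
  N: 1
  O: 1

C11H8BrNO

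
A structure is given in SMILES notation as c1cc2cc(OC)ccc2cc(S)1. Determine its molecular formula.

Atom tally by fragment:
  naphthalene ring system core → C:10 H:8
  (− 2 ring H displaced by substituents)
  + OCH3 → C:1 H:3 O:1
  + SH → S:1 H:1
Element totals:
  C: 11
  H: 10
  O: 1
  S: 1

C11H10OS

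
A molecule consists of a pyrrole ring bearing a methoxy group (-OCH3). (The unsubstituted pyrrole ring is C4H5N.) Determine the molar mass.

97.12 g/mol

Atom tally by fragment:
  pyrrole ring core → C:4 H:5 N:1
  (− 1 ring H displaced by substituents)
  + OCH3 → C:1 H:3 O:1
Element totals:
  C: 5
  H: 7
  N: 1
  O: 1
Molecular formula: C5H7NO.
  M = 5(12.011) + 7(1.008) + 14.007 + 15.999
    = 60.055 + 7.056 + 14.007 + 15.999 = 97.117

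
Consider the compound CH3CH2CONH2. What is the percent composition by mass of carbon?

49.30%

Atom tally by fragment:
  CH3 → C:1 H:3
  CH2CONH2 → C:2 H:4 O:1 N:1
Element totals:
  C: 3
  H: 7
  N: 1
  O: 1
Molecular formula: C3H7NO.
Molar mass = 73.095 g/mol.
Mass from C: 3 × 12.011 = 36.033 g/mol.
%C = 36.033 / 73.095 × 100 = 49.30%.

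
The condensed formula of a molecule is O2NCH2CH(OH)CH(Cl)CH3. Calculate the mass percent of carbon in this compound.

31.29%

Atom tally by fragment:
  O2NCH2 → C:1 H:2 N:1 O:2
  CH(OH) → C:1 H:2 O:1
  CH(Cl) → C:1 H:1 Cl:1
  CH3 → C:1 H:3
Element totals:
  C: 4
  H: 8
  Cl: 1
  N: 1
  O: 3
Molecular formula: C4H8ClNO3.
Molar mass = 153.562 g/mol.
Mass from C: 4 × 12.011 = 48.044 g/mol.
%C = 48.044 / 153.562 × 100 = 31.29%.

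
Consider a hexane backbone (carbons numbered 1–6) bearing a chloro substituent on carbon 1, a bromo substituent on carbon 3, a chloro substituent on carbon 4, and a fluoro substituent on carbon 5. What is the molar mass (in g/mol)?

251.95 g/mol

Atom tally by fragment:
  ClCH2 → C:1 H:2 Cl:1
  CH2 → C:1 H:2
  CH(Br) → C:1 H:1 Br:1
  CH(Cl) → C:1 H:1 Cl:1
  CH(F) → C:1 H:1 F:1
  CH3 → C:1 H:3
Element totals:
  C: 6
  H: 10
  Br: 1
  Cl: 2
  F: 1
Molecular formula: C6H10BrCl2F.
  M = 6(12.011) + 10(1.008) + 79.904 + 2(35.45) + 18.998
    = 72.066 + 10.080 + 79.904 + 70.900 + 18.998 = 251.948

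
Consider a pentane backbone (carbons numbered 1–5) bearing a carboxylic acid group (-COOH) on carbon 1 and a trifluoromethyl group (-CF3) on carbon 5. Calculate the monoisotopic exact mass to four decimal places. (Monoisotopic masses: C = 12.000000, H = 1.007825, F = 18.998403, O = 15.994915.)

184.0711

Atom tally by fragment:
  HOOCCH2 → C:2 H:3 O:2
  CH2 → C:1 H:2
  CH2 → C:1 H:2
  CH2 → C:1 H:2
  CH2CF3 → C:2 H:2 F:3
Element totals:
  C: 7
  H: 11
  F: 3
  O: 2
Molecular formula: C7H11F3O2.
  M = 7(12.0) + 11(1.007825) + 3(18.998403) + 2(15.994915)
    = 84.000000 + 11.086075 + 56.995209 + 31.989830 = 184.071114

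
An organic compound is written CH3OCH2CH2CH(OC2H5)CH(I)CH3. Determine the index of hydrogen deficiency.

Element totals:
  C: 8
  H: 17
  I: 1
  O: 2
Molecular formula: C8H17IO2.
DoU = (2C + 2 + N − H − X) / 2 = (2·8 + 2 + 0 − 17 − 1) / 2 = 0.

0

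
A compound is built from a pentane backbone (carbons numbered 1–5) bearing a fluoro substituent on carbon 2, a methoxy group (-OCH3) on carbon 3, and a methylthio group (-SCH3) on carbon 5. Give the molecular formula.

Atom tally by fragment:
  CH3 → C:1 H:3
  CH(F) → C:1 H:1 F:1
  CH(OCH3) → C:2 H:4 O:1
  CH2 → C:1 H:2
  CH2SCH3 → C:2 H:5 S:1
Element totals:
  C: 7
  H: 15
  F: 1
  O: 1
  S: 1

C7H15FOS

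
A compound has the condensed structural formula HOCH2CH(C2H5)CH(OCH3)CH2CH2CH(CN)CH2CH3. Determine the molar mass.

Element totals:
  C: 12
  H: 23
  N: 1
  O: 2
Molecular formula: C12H23NO2.
  M = 12(12.011) + 23(1.008) + 14.007 + 2(15.999)
    = 144.132 + 23.184 + 14.007 + 31.998 = 213.321

213.32 g/mol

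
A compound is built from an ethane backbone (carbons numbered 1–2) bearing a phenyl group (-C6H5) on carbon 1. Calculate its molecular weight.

Atom tally by fragment:
  C6H5CH2 → C:7 H:7
  CH3 → C:1 H:3
Element totals:
  C: 8
  H: 10
Molecular formula: C8H10.
  M = 8(12.011) + 10(1.008)
    = 96.088 + 10.080 = 106.168

106.17 g/mol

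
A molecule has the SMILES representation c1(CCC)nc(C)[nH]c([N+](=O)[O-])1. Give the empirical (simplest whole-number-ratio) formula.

C7H11N3O2

Atom tally by fragment:
  imidazole ring core → C:3 H:4 N:2
  (− 3 ring H displaced by substituents)
  + CH2CH2CH3 → C:3 H:7
  + CH3 → C:1 H:3
  + NO2 → N:1 O:2
Element totals:
  C: 7
  H: 11
  N: 3
  O: 2
Molecular formula: C7H11N3O2.
gcd of subscripts (7, 11, 3, 2) = 1, so the empirical formula equals the molecular formula.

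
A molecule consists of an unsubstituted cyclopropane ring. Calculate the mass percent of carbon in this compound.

Atom tally by fragment:
  cyclopropane ring core → C:3 H:6
Element totals:
  C: 3
  H: 6
Molecular formula: C3H6.
Molar mass = 42.081 g/mol.
Mass from C: 3 × 12.011 = 36.033 g/mol.
%C = 36.033 / 42.081 × 100 = 85.63%.

85.63%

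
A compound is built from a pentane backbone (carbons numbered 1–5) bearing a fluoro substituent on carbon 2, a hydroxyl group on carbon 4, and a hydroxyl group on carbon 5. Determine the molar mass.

Atom tally by fragment:
  CH3 → C:1 H:3
  CH(F) → C:1 H:1 F:1
  CH2 → C:1 H:2
  CH(OH) → C:1 H:2 O:1
  CH2OH → C:1 H:3 O:1
Element totals:
  C: 5
  H: 11
  F: 1
  O: 2
Molecular formula: C5H11FO2.
  M = 5(12.011) + 11(1.008) + 18.998 + 2(15.999)
    = 60.055 + 11.088 + 18.998 + 31.998 = 122.139

122.14 g/mol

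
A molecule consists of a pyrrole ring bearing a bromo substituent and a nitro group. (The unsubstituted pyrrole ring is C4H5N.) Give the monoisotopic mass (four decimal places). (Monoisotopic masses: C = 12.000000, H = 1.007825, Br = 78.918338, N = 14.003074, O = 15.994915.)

Atom tally by fragment:
  pyrrole ring core → C:4 H:5 N:1
  (− 2 ring H displaced by substituents)
  + Br → Br:1
  + NO2 → N:1 O:2
Element totals:
  C: 4
  H: 3
  Br: 1
  N: 2
  O: 2
Molecular formula: C4H3BrN2O2.
  M = 4(12.0) + 3(1.007825) + 78.918338 + 2(14.003074) + 2(15.994915)
    = 48.000000 + 3.023475 + 78.918338 + 28.006148 + 31.989830 = 189.937791

189.9378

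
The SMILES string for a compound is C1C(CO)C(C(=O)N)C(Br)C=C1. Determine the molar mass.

Atom tally by fragment:
  cyclohexene ring core → C:6 H:10
  (− 3 ring H displaced by substituents)
  + CH2OH → C:1 H:3 O:1
  + CONH2 → C:1 H:2 O:1 N:1
  + Br → Br:1
Element totals:
  C: 8
  H: 12
  Br: 1
  N: 1
  O: 2
Molecular formula: C8H12BrNO2.
  M = 8(12.011) + 12(1.008) + 79.904 + 14.007 + 2(15.999)
    = 96.088 + 12.096 + 79.904 + 14.007 + 31.998 = 234.093

234.09 g/mol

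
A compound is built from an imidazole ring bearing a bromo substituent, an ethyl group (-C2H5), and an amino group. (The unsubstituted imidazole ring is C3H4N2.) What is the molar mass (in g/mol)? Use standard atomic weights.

190.04 g/mol

Atom tally by fragment:
  imidazole ring core → C:3 H:4 N:2
  (− 3 ring H displaced by substituents)
  + Br → Br:1
  + C2H5 → C:2 H:5
  + NH2 → N:1 H:2
Element totals:
  C: 5
  H: 8
  Br: 1
  N: 3
Molecular formula: C5H8BrN3.
  M = 5(12.011) + 8(1.008) + 79.904 + 3(14.007)
    = 60.055 + 8.064 + 79.904 + 42.021 = 190.044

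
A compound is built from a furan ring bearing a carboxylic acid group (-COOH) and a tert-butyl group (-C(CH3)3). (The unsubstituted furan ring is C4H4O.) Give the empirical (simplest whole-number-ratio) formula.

Atom tally by fragment:
  furan ring core → C:4 H:4 O:1
  (− 2 ring H displaced by substituents)
  + COOH → C:1 H:1 O:2
  + C(CH3)3 → C:4 H:9
Element totals:
  C: 9
  H: 12
  O: 3
Molecular formula: C9H12O3.
gcd of subscripts = 3; dividing each by 3:
  C: 9/3 = 3
  H: 12/3 = 4
  O: 3/3 = 1

C3H4O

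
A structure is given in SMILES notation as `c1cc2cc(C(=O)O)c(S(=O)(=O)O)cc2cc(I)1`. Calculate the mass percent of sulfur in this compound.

8.48%

Atom tally by fragment:
  naphthalene ring system core → C:10 H:8
  (− 3 ring H displaced by substituents)
  + COOH → C:1 H:1 O:2
  + SO3H → S:1 O:3 H:1
  + I → I:1
Element totals:
  C: 11
  H: 7
  I: 1
  O: 5
  S: 1
Molecular formula: C11H7IO5S.
Molar mass = 378.136 g/mol.
Mass from S: 1 × 32.06 = 32.060 g/mol.
%S = 32.060 / 378.136 × 100 = 8.48%.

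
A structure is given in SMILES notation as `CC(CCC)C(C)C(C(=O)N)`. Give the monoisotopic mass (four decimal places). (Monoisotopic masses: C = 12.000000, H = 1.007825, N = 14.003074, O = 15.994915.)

Atom tally by fragment:
  CH3 → C:1 H:3
  CH(CH2CH2CH3) → C:4 H:8
  CH(CH3) → C:2 H:4
  CH2CONH2 → C:2 H:4 O:1 N:1
Element totals:
  C: 9
  H: 19
  N: 1
  O: 1
Molecular formula: C9H19NO.
  M = 9(12.0) + 19(1.007825) + 14.003074 + 15.994915
    = 108.000000 + 19.148675 + 14.003074 + 15.994915 = 157.146664

157.1467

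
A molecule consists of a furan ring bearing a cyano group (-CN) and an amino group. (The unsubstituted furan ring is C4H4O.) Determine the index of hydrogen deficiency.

Atom tally by fragment:
  furan ring core → C:4 H:4 O:1
  (− 2 ring H displaced by substituents)
  + CN → C:1 N:1
  + NH2 → N:1 H:2
Element totals:
  C: 5
  H: 4
  N: 2
  O: 1
Molecular formula: C5H4N2O.
DoU = (2C + 2 + N − H − X) / 2 = (2·5 + 2 + 2 − 4 − 0) / 2 = 5.

5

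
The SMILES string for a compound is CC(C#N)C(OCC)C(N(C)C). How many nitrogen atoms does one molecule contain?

2

Atom tally by fragment:
  CH3 → C:1 H:3
  CH(CN) → C:2 H:1 N:1
  CH(OC2H5) → C:3 H:6 O:1
  CH2N(CH3)2 → C:3 H:8 N:1
Element totals:
  C: 9
  H: 18
  N: 2
  O: 1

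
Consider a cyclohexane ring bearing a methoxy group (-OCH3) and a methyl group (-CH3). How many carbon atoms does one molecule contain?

Atom tally by fragment:
  cyclohexane ring core → C:6 H:12
  (− 2 ring H displaced by substituents)
  + OCH3 → C:1 H:3 O:1
  + CH3 → C:1 H:3
Element totals:
  C: 8
  H: 16
  O: 1

8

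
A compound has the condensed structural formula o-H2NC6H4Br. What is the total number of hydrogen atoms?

Atom tally by fragment:
  benzene ring core → C:6 H:6
  (− 2 ring H displaced by substituents)
  + NH2 → N:1 H:2
  + Br → Br:1
Element totals:
  C: 6
  H: 6
  Br: 1
  N: 1

6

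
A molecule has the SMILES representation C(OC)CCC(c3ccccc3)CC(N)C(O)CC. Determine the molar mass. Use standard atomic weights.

265.40 g/mol

Atom tally by fragment:
  CH3OCH2 → C:2 H:5 O:1
  CH2 → C:1 H:2
  CH2 → C:1 H:2
  CH(C6H5) → C:7 H:6
  CH2 → C:1 H:2
  CH(NH2) → C:1 H:3 N:1
  CH(OH) → C:1 H:2 O:1
  CH2 → C:1 H:2
  CH3 → C:1 H:3
Element totals:
  C: 16
  H: 27
  N: 1
  O: 2
Molecular formula: C16H27NO2.
  M = 16(12.011) + 27(1.008) + 14.007 + 2(15.999)
    = 192.176 + 27.216 + 14.007 + 31.998 = 265.397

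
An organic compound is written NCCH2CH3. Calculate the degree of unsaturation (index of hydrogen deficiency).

Element totals:
  C: 3
  H: 5
  N: 1
Molecular formula: C3H5N.
DoU = (2C + 2 + N − H − X) / 2 = (2·3 + 2 + 1 − 5 − 0) / 2 = 2.

2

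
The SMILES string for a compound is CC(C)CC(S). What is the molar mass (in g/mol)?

Atom tally by fragment:
  CH3 → C:1 H:3
  CH(CH3) → C:2 H:4
  CH2 → C:1 H:2
  CH2SH → C:1 H:3 S:1
Element totals:
  C: 5
  H: 12
  S: 1
Molecular formula: C5H12S.
  M = 5(12.011) + 12(1.008) + 32.06
    = 60.055 + 12.096 + 32.060 = 104.211

104.21 g/mol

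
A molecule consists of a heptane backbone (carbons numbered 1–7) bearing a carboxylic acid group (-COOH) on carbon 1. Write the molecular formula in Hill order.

C8H16O2

Atom tally by fragment:
  HOOCCH2 → C:2 H:3 O:2
  CH2 → C:1 H:2
  CH2 → C:1 H:2
  CH2 → C:1 H:2
  CH2 → C:1 H:2
  CH2 → C:1 H:2
  CH3 → C:1 H:3
Element totals:
  C: 8
  H: 16
  O: 2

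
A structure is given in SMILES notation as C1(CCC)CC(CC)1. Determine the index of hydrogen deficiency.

1

Atom tally by fragment:
  cyclopropane ring core → C:3 H:6
  (− 2 ring H displaced by substituents)
  + CH2CH2CH3 → C:3 H:7
  + C2H5 → C:2 H:5
Element totals:
  C: 8
  H: 16
Molecular formula: C8H16.
DoU = (2C + 2 + N − H − X) / 2 = (2·8 + 2 + 0 − 16 − 0) / 2 = 1.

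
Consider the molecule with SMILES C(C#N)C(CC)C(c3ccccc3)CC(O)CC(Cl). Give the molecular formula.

C16H22ClNO

Atom tally by fragment:
  NCCH2 → C:2 H:2 N:1
  CH(C2H5) → C:3 H:6
  CH(C6H5) → C:7 H:6
  CH2 → C:1 H:2
  CH(OH) → C:1 H:2 O:1
  CH2 → C:1 H:2
  CH2Cl → C:1 H:2 Cl:1
Element totals:
  C: 16
  H: 22
  Cl: 1
  N: 1
  O: 1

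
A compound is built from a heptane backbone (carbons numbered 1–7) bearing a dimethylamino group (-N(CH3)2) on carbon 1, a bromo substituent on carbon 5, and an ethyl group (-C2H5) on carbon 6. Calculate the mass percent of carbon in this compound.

Atom tally by fragment:
  (CH3)2NCH2 → C:3 H:8 N:1
  CH2 → C:1 H:2
  CH2 → C:1 H:2
  CH2 → C:1 H:2
  CH(Br) → C:1 H:1 Br:1
  CH(C2H5) → C:3 H:6
  CH3 → C:1 H:3
Element totals:
  C: 11
  H: 24
  Br: 1
  N: 1
Molecular formula: C11H24BrN.
Molar mass = 250.224 g/mol.
Mass from C: 11 × 12.011 = 132.121 g/mol.
%C = 132.121 / 250.224 × 100 = 52.80%.

52.80%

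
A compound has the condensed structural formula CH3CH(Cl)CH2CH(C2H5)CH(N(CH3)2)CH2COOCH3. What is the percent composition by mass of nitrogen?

Element totals:
  C: 12
  H: 24
  Cl: 1
  N: 1
  O: 2
Molecular formula: C12H24ClNO2.
Molar mass = 249.779 g/mol.
Mass from N: 1 × 14.007 = 14.007 g/mol.
%N = 14.007 / 249.779 × 100 = 5.61%.

5.61%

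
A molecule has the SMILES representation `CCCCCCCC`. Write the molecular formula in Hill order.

Atom tally by fragment:
  CH3 → C:1 H:3
  CH2 → C:1 H:2
  CH2 → C:1 H:2
  CH2 → C:1 H:2
  CH2 → C:1 H:2
  CH2 → C:1 H:2
  CH2 → C:1 H:2
  CH3 → C:1 H:3
Element totals:
  C: 8
  H: 18

C8H18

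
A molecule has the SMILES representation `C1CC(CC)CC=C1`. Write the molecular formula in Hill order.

Atom tally by fragment:
  cyclohexene ring core → C:6 H:10
  (− 1 ring H displaced by substituents)
  + C2H5 → C:2 H:5
Element totals:
  C: 8
  H: 14

C8H14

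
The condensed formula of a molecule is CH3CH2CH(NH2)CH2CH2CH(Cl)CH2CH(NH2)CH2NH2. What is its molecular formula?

Atom tally by fragment:
  CH3 → C:1 H:3
  CH2 → C:1 H:2
  CH(NH2) → C:1 H:3 N:1
  CH2 → C:1 H:2
  CH2 → C:1 H:2
  CH(Cl) → C:1 H:1 Cl:1
  CH2 → C:1 H:2
  CH(NH2) → C:1 H:3 N:1
  CH2NH2 → C:1 H:4 N:1
Element totals:
  C: 9
  H: 22
  Cl: 1
  N: 3

C9H22ClN3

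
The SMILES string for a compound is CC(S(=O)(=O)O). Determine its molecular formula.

C2H6O3S

Atom tally by fragment:
  CH3 → C:1 H:3
  CH2SO3H → C:1 H:3 S:1 O:3
Element totals:
  C: 2
  H: 6
  O: 3
  S: 1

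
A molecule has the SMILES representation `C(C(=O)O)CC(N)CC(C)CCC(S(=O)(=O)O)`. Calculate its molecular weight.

267.34 g/mol

Atom tally by fragment:
  HOOCCH2 → C:2 H:3 O:2
  CH2 → C:1 H:2
  CH(NH2) → C:1 H:3 N:1
  CH2 → C:1 H:2
  CH(CH3) → C:2 H:4
  CH2 → C:1 H:2
  CH2 → C:1 H:2
  CH2SO3H → C:1 H:3 S:1 O:3
Element totals:
  C: 10
  H: 21
  N: 1
  O: 5
  S: 1
Molecular formula: C10H21NO5S.
  M = 10(12.011) + 21(1.008) + 14.007 + 5(15.999) + 32.06
    = 120.110 + 21.168 + 14.007 + 79.995 + 32.060 = 267.340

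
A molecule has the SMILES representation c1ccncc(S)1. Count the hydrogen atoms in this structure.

Atom tally by fragment:
  pyridine ring core → C:5 H:5 N:1
  (− 1 ring H displaced by substituents)
  + SH → S:1 H:1
Element totals:
  C: 5
  H: 5
  N: 1
  S: 1

5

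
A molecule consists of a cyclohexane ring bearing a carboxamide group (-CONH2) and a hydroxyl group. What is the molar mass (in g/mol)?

143.19 g/mol

Atom tally by fragment:
  cyclohexane ring core → C:6 H:12
  (− 2 ring H displaced by substituents)
  + CONH2 → C:1 H:2 O:1 N:1
  + OH → O:1 H:1
Element totals:
  C: 7
  H: 13
  N: 1
  O: 2
Molecular formula: C7H13NO2.
  M = 7(12.011) + 13(1.008) + 14.007 + 2(15.999)
    = 84.077 + 13.104 + 14.007 + 31.998 = 143.186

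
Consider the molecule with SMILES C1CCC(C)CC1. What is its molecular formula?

C7H14

Atom tally by fragment:
  cyclohexane ring core → C:6 H:12
  (− 1 ring H displaced by substituents)
  + CH3 → C:1 H:3
Element totals:
  C: 7
  H: 14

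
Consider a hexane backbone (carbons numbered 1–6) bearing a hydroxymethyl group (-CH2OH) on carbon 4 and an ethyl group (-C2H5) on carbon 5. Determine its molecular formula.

Atom tally by fragment:
  CH3 → C:1 H:3
  CH2 → C:1 H:2
  CH2 → C:1 H:2
  CH(CH2OH) → C:2 H:4 O:1
  CH(C2H5) → C:3 H:6
  CH3 → C:1 H:3
Element totals:
  C: 9
  H: 20
  O: 1

C9H20O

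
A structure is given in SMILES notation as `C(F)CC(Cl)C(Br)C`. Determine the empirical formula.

Atom tally by fragment:
  FCH2 → C:1 H:2 F:1
  CH2 → C:1 H:2
  CH(Cl) → C:1 H:1 Cl:1
  CH(Br) → C:1 H:1 Br:1
  CH3 → C:1 H:3
Element totals:
  C: 5
  H: 9
  Br: 1
  Cl: 1
  F: 1
Molecular formula: C5H9BrClF.
gcd of subscripts (1, 5, 1, 1, 9) = 1, so the empirical formula equals the molecular formula.

C5H9BrClF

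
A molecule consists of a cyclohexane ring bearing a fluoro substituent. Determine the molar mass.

Atom tally by fragment:
  cyclohexane ring core → C:6 H:12
  (− 1 ring H displaced by substituents)
  + F → F:1
Element totals:
  C: 6
  H: 11
  F: 1
Molecular formula: C6H11F.
  M = 6(12.011) + 11(1.008) + 18.998
    = 72.066 + 11.088 + 18.998 = 102.152

102.15 g/mol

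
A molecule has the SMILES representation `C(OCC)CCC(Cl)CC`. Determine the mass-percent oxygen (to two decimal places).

Atom tally by fragment:
  C2H5OCH2 → C:3 H:7 O:1
  CH2 → C:1 H:2
  CH2 → C:1 H:2
  CH(Cl) → C:1 H:1 Cl:1
  CH2 → C:1 H:2
  CH3 → C:1 H:3
Element totals:
  C: 8
  H: 17
  Cl: 1
  O: 1
Molecular formula: C8H17ClO.
Molar mass = 164.673 g/mol.
Mass from O: 1 × 15.999 = 15.999 g/mol.
%O = 15.999 / 164.673 × 100 = 9.72%.

9.72%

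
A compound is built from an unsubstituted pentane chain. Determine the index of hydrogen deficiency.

Atom tally by fragment:
  CH3 → C:1 H:3
  CH2 → C:1 H:2
  CH2 → C:1 H:2
  CH2 → C:1 H:2
  CH3 → C:1 H:3
Element totals:
  C: 5
  H: 12
Molecular formula: C5H12.
DoU = (2C + 2 + N − H − X) / 2 = (2·5 + 2 + 0 − 12 − 0) / 2 = 0.

0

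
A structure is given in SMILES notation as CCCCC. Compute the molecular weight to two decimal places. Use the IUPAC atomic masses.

Atom tally by fragment:
  CH3 → C:1 H:3
  CH2 → C:1 H:2
  CH2 → C:1 H:2
  CH2 → C:1 H:2
  CH3 → C:1 H:3
Element totals:
  C: 5
  H: 12
Molecular formula: C5H12.
  M = 5(12.011) + 12(1.008)
    = 60.055 + 12.096 = 72.151

72.15 g/mol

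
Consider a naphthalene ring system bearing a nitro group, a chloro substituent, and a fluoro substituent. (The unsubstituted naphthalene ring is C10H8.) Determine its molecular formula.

Atom tally by fragment:
  naphthalene ring system core → C:10 H:8
  (− 3 ring H displaced by substituents)
  + NO2 → N:1 O:2
  + Cl → Cl:1
  + F → F:1
Element totals:
  C: 10
  H: 5
  Cl: 1
  F: 1
  N: 1
  O: 2

C10H5ClFNO2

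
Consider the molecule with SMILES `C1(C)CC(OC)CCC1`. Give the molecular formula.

C8H16O

Atom tally by fragment:
  cyclohexane ring core → C:6 H:12
  (− 2 ring H displaced by substituents)
  + CH3 → C:1 H:3
  + OCH3 → C:1 H:3 O:1
Element totals:
  C: 8
  H: 16
  O: 1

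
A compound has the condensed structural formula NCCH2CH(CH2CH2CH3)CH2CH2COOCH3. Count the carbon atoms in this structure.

10

Atom tally by fragment:
  NCCH2 → C:2 H:2 N:1
  CH(CH2CH2CH3) → C:4 H:8
  CH2 → C:1 H:2
  CH2COOCH3 → C:3 H:5 O:2
Element totals:
  C: 10
  H: 17
  N: 1
  O: 2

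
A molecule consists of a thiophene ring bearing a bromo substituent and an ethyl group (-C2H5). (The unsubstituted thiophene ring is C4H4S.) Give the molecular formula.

Atom tally by fragment:
  thiophene ring core → C:4 H:4 S:1
  (− 2 ring H displaced by substituents)
  + Br → Br:1
  + C2H5 → C:2 H:5
Element totals:
  C: 6
  H: 7
  Br: 1
  S: 1

C6H7BrS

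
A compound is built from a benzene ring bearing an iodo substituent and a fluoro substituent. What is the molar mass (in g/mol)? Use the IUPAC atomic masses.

Atom tally by fragment:
  benzene ring core → C:6 H:6
  (− 2 ring H displaced by substituents)
  + I → I:1
  + F → F:1
Element totals:
  C: 6
  H: 4
  F: 1
  I: 1
Molecular formula: C6H4FI.
  M = 6(12.011) + 4(1.008) + 18.998 + 126.904
    = 72.066 + 4.032 + 18.998 + 126.904 = 222.000

222.00 g/mol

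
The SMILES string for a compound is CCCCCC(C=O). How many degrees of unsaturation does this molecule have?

1

Atom tally by fragment:
  CH3 → C:1 H:3
  CH2 → C:1 H:2
  CH2 → C:1 H:2
  CH2 → C:1 H:2
  CH2 → C:1 H:2
  CH2CHO → C:2 H:3 O:1
Element totals:
  C: 7
  H: 14
  O: 1
Molecular formula: C7H14O.
DoU = (2C + 2 + N − H − X) / 2 = (2·7 + 2 + 0 − 14 − 0) / 2 = 1.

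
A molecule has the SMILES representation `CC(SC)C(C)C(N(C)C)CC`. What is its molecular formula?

C10H23NS

Atom tally by fragment:
  CH3 → C:1 H:3
  CH(SCH3) → C:2 H:4 S:1
  CH(CH3) → C:2 H:4
  CH(N(CH3)2) → C:3 H:7 N:1
  CH2 → C:1 H:2
  CH3 → C:1 H:3
Element totals:
  C: 10
  H: 23
  N: 1
  S: 1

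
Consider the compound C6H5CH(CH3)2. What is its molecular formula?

Atom tally by fragment:
  benzene ring core → C:6 H:6
  (− 1 ring H displaced by substituents)
  + CH(CH3)2 → C:3 H:7
Element totals:
  C: 9
  H: 12

C9H12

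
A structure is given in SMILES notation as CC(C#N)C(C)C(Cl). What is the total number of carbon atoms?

Atom tally by fragment:
  CH3 → C:1 H:3
  CH(CN) → C:2 H:1 N:1
  CH(CH3) → C:2 H:4
  CH2Cl → C:1 H:2 Cl:1
Element totals:
  C: 6
  H: 10
  Cl: 1
  N: 1

6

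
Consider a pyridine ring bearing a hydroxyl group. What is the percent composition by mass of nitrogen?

14.73%

Atom tally by fragment:
  pyridine ring core → C:5 H:5 N:1
  (− 1 ring H displaced by substituents)
  + OH → O:1 H:1
Element totals:
  C: 5
  H: 5
  N: 1
  O: 1
Molecular formula: C5H5NO.
Molar mass = 95.101 g/mol.
Mass from N: 1 × 14.007 = 14.007 g/mol.
%N = 14.007 / 95.101 × 100 = 14.73%.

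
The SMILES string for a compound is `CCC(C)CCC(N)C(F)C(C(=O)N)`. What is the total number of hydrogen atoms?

21

Atom tally by fragment:
  CH3 → C:1 H:3
  CH2 → C:1 H:2
  CH(CH3) → C:2 H:4
  CH2 → C:1 H:2
  CH2 → C:1 H:2
  CH(NH2) → C:1 H:3 N:1
  CH(F) → C:1 H:1 F:1
  CH2CONH2 → C:2 H:4 O:1 N:1
Element totals:
  C: 10
  H: 21
  F: 1
  N: 2
  O: 1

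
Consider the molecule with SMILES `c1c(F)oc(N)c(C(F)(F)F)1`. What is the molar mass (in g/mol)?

Atom tally by fragment:
  furan ring core → C:4 H:4 O:1
  (− 3 ring H displaced by substituents)
  + F → F:1
  + NH2 → N:1 H:2
  + CF3 → C:1 F:3
Element totals:
  C: 5
  H: 3
  F: 4
  N: 1
  O: 1
Molecular formula: C5H3F4NO.
  M = 5(12.011) + 3(1.008) + 4(18.998) + 14.007 + 15.999
    = 60.055 + 3.024 + 75.992 + 14.007 + 15.999 = 169.077

169.08 g/mol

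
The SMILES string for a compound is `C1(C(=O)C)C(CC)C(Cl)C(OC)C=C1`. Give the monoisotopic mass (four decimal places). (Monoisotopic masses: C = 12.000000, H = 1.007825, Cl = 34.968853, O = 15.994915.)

Atom tally by fragment:
  cyclohexene ring core → C:6 H:10
  (− 4 ring H displaced by substituents)
  + COCH3 → C:2 H:3 O:1
  + C2H5 → C:2 H:5
  + Cl → Cl:1
  + OCH3 → C:1 H:3 O:1
Element totals:
  C: 11
  H: 17
  Cl: 1
  O: 2
Molecular formula: C11H17ClO2.
  M = 11(12.0) + 17(1.007825) + 34.968853 + 2(15.994915)
    = 132.000000 + 17.133025 + 34.968853 + 31.989830 = 216.091708

216.0917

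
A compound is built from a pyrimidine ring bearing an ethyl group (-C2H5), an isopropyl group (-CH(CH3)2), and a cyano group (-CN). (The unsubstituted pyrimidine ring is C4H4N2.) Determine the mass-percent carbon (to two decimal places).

68.54%

Atom tally by fragment:
  pyrimidine ring core → C:4 H:4 N:2
  (− 3 ring H displaced by substituents)
  + C2H5 → C:2 H:5
  + CH(CH3)2 → C:3 H:7
  + CN → C:1 N:1
Element totals:
  C: 10
  H: 13
  N: 3
Molecular formula: C10H13N3.
Molar mass = 175.235 g/mol.
Mass from C: 10 × 12.011 = 120.110 g/mol.
%C = 120.110 / 175.235 × 100 = 68.54%.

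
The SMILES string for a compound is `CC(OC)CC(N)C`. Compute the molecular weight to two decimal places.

Atom tally by fragment:
  CH3 → C:1 H:3
  CH(OCH3) → C:2 H:4 O:1
  CH2 → C:1 H:2
  CH(NH2) → C:1 H:3 N:1
  CH3 → C:1 H:3
Element totals:
  C: 6
  H: 15
  N: 1
  O: 1
Molecular formula: C6H15NO.
  M = 6(12.011) + 15(1.008) + 14.007 + 15.999
    = 72.066 + 15.120 + 14.007 + 15.999 = 117.192

117.19 g/mol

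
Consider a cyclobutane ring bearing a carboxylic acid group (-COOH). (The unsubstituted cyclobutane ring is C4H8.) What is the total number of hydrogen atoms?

8

Atom tally by fragment:
  cyclobutane ring core → C:4 H:8
  (− 1 ring H displaced by substituents)
  + COOH → C:1 H:1 O:2
Element totals:
  C: 5
  H: 8
  O: 2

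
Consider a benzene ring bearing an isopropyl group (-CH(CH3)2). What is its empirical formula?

Atom tally by fragment:
  benzene ring core → C:6 H:6
  (− 1 ring H displaced by substituents)
  + CH(CH3)2 → C:3 H:7
Element totals:
  C: 9
  H: 12
Molecular formula: C9H12.
gcd of subscripts = 3; dividing each by 3:
  C: 9/3 = 3
  H: 12/3 = 4

C3H4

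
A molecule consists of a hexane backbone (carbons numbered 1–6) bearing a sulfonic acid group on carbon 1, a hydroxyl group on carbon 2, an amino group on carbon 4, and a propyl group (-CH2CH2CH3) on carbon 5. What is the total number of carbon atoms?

Atom tally by fragment:
  HO3SCH2 → C:1 H:3 S:1 O:3
  CH(OH) → C:1 H:2 O:1
  CH2 → C:1 H:2
  CH(NH2) → C:1 H:3 N:1
  CH(CH2CH2CH3) → C:4 H:8
  CH3 → C:1 H:3
Element totals:
  C: 9
  H: 21
  N: 1
  O: 4
  S: 1

9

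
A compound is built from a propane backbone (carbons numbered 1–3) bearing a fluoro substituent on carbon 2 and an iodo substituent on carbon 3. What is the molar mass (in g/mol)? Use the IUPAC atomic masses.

Atom tally by fragment:
  CH3 → C:1 H:3
  CH(F) → C:1 H:1 F:1
  CH2I → C:1 H:2 I:1
Element totals:
  C: 3
  H: 6
  F: 1
  I: 1
Molecular formula: C3H6FI.
  M = 3(12.011) + 6(1.008) + 18.998 + 126.904
    = 36.033 + 6.048 + 18.998 + 126.904 = 187.983

187.98 g/mol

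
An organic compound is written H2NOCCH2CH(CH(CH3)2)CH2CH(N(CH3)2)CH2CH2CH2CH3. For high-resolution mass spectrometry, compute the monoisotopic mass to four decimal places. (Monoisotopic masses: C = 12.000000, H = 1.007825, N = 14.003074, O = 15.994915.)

242.2358

Element totals:
  C: 14
  H: 30
  N: 2
  O: 1
Molecular formula: C14H30N2O.
  M = 14(12.0) + 30(1.007825) + 2(14.003074) + 15.994915
    = 168.000000 + 30.234750 + 28.006148 + 15.994915 = 242.235813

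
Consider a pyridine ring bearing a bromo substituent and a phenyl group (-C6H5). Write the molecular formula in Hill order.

C11H8BrN

Atom tally by fragment:
  pyridine ring core → C:5 H:5 N:1
  (− 2 ring H displaced by substituents)
  + Br → Br:1
  + C6H5 → C:6 H:5
Element totals:
  C: 11
  H: 8
  Br: 1
  N: 1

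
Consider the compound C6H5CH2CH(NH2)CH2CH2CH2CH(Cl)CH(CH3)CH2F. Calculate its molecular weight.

271.80 g/mol

Atom tally by fragment:
  C6H5CH2 → C:7 H:7
  CH(NH2) → C:1 H:3 N:1
  CH2 → C:1 H:2
  CH2 → C:1 H:2
  CH2 → C:1 H:2
  CH(Cl) → C:1 H:1 Cl:1
  CH(CH3) → C:2 H:4
  CH2F → C:1 H:2 F:1
Element totals:
  C: 15
  H: 23
  Cl: 1
  F: 1
  N: 1
Molecular formula: C15H23ClFN.
  M = 15(12.011) + 23(1.008) + 35.45 + 18.998 + 14.007
    = 180.165 + 23.184 + 35.450 + 18.998 + 14.007 = 271.804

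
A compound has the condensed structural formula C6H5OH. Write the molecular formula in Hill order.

Element totals:
  C: 6
  H: 6
  O: 1

C6H6O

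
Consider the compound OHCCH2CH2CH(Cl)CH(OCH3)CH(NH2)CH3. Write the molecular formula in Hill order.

C8H16ClNO2

Element totals:
  C: 8
  H: 16
  Cl: 1
  N: 1
  O: 2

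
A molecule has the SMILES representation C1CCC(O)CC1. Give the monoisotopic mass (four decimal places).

100.0888

Atom tally by fragment:
  cyclohexane ring core → C:6 H:12
  (− 1 ring H displaced by substituents)
  + OH → O:1 H:1
Element totals:
  C: 6
  H: 12
  O: 1
Molecular formula: C6H12O.
  M = 6(12.0) + 12(1.007825) + 15.994915
    = 72.000000 + 12.093900 + 15.994915 = 100.088815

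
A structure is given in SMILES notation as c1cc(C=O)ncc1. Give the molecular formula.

C6H5NO

Atom tally by fragment:
  pyridine ring core → C:5 H:5 N:1
  (− 1 ring H displaced by substituents)
  + CHO → C:1 H:1 O:1
Element totals:
  C: 6
  H: 5
  N: 1
  O: 1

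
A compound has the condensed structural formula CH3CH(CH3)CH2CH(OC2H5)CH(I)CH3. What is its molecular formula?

Element totals:
  C: 9
  H: 19
  I: 1
  O: 1

C9H19IO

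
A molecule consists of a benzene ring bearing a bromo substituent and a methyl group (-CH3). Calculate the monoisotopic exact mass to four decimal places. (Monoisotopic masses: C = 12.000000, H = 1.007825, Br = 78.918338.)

Atom tally by fragment:
  benzene ring core → C:6 H:6
  (− 2 ring H displaced by substituents)
  + Br → Br:1
  + CH3 → C:1 H:3
Element totals:
  C: 7
  H: 7
  Br: 1
Molecular formula: C7H7Br.
  M = 7(12.0) + 7(1.007825) + 78.918338
    = 84.000000 + 7.054775 + 78.918338 = 169.973113

169.9731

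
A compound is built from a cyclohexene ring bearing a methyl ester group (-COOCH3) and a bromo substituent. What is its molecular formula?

Atom tally by fragment:
  cyclohexene ring core → C:6 H:10
  (− 2 ring H displaced by substituents)
  + COOCH3 → C:2 H:3 O:2
  + Br → Br:1
Element totals:
  C: 8
  H: 11
  Br: 1
  O: 2

C8H11BrO2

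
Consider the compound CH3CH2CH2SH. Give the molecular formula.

Atom tally by fragment:
  CH3 → C:1 H:3
  CH2 → C:1 H:2
  CH2SH → C:1 H:3 S:1
Element totals:
  C: 3
  H: 8
  S: 1

C3H8S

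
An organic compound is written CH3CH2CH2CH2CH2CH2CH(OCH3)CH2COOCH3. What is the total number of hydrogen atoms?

22

Element totals:
  C: 11
  H: 22
  O: 3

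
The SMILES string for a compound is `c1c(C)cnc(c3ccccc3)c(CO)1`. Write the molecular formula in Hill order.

C13H13NO

Atom tally by fragment:
  pyridine ring core → C:5 H:5 N:1
  (− 3 ring H displaced by substituents)
  + CH3 → C:1 H:3
  + C6H5 → C:6 H:5
  + CH2OH → C:1 H:3 O:1
Element totals:
  C: 13
  H: 13
  N: 1
  O: 1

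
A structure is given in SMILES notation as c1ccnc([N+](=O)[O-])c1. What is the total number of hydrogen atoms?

4

Atom tally by fragment:
  pyridine ring core → C:5 H:5 N:1
  (− 1 ring H displaced by substituents)
  + NO2 → N:1 O:2
Element totals:
  C: 5
  H: 4
  N: 2
  O: 2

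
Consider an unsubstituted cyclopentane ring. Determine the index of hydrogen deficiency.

Atom tally by fragment:
  cyclopentane ring core → C:5 H:10
Element totals:
  C: 5
  H: 10
Molecular formula: C5H10.
DoU = (2C + 2 + N − H − X) / 2 = (2·5 + 2 + 0 − 10 − 0) / 2 = 1.

1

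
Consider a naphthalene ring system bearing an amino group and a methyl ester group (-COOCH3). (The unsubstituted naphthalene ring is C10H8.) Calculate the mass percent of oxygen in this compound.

Atom tally by fragment:
  naphthalene ring system core → C:10 H:8
  (− 2 ring H displaced by substituents)
  + NH2 → N:1 H:2
  + COOCH3 → C:2 H:3 O:2
Element totals:
  C: 12
  H: 11
  N: 1
  O: 2
Molecular formula: C12H11NO2.
Molar mass = 201.225 g/mol.
Mass from O: 2 × 15.999 = 31.998 g/mol.
%O = 31.998 / 201.225 × 100 = 15.90%.

15.90%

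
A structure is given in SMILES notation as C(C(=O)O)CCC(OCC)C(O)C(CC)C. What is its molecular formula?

C12H24O4

Atom tally by fragment:
  HOOCCH2 → C:2 H:3 O:2
  CH2 → C:1 H:2
  CH2 → C:1 H:2
  CH(OC2H5) → C:3 H:6 O:1
  CH(OH) → C:1 H:2 O:1
  CH(C2H5) → C:3 H:6
  CH3 → C:1 H:3
Element totals:
  C: 12
  H: 24
  O: 4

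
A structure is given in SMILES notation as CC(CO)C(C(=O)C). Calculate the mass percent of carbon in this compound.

Atom tally by fragment:
  CH3 → C:1 H:3
  CH(CH2OH) → C:2 H:4 O:1
  CH2COCH3 → C:3 H:5 O:1
Element totals:
  C: 6
  H: 12
  O: 2
Molecular formula: C6H12O2.
Molar mass = 116.160 g/mol.
Mass from C: 6 × 12.011 = 72.066 g/mol.
%C = 72.066 / 116.160 × 100 = 62.04%.

62.04%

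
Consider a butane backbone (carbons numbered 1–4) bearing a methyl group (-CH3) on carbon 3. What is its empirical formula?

C5H12

Atom tally by fragment:
  CH3 → C:1 H:3
  CH2 → C:1 H:2
  CH(CH3) → C:2 H:4
  CH3 → C:1 H:3
Element totals:
  C: 5
  H: 12
Molecular formula: C5H12.
gcd of subscripts (5, 12) = 1, so the empirical formula equals the molecular formula.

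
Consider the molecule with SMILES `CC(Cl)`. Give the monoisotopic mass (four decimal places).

64.0080

Atom tally by fragment:
  CH3 → C:1 H:3
  CH2Cl → C:1 H:2 Cl:1
Element totals:
  C: 2
  H: 5
  Cl: 1
Molecular formula: C2H5Cl.
  M = 2(12.0) + 5(1.007825) + 34.968853
    = 24.000000 + 5.039125 + 34.968853 = 64.007978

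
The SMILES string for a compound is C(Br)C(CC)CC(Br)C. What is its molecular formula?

Atom tally by fragment:
  BrCH2 → C:1 H:2 Br:1
  CH(C2H5) → C:3 H:6
  CH2 → C:1 H:2
  CH(Br) → C:1 H:1 Br:1
  CH3 → C:1 H:3
Element totals:
  C: 7
  H: 14
  Br: 2

C7H14Br2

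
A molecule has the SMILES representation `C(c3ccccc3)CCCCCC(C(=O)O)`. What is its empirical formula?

C7H10O

Atom tally by fragment:
  C6H5CH2 → C:7 H:7
  CH2 → C:1 H:2
  CH2 → C:1 H:2
  CH2 → C:1 H:2
  CH2 → C:1 H:2
  CH2 → C:1 H:2
  CH2COOH → C:2 H:3 O:2
Element totals:
  C: 14
  H: 20
  O: 2
Molecular formula: C14H20O2.
gcd of subscripts = 2; dividing each by 2:
  C: 14/2 = 7
  H: 20/2 = 10
  O: 2/2 = 1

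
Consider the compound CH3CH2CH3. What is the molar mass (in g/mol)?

Element totals:
  C: 3
  H: 8
Molecular formula: C3H8.
  M = 3(12.011) + 8(1.008)
    = 36.033 + 8.064 = 44.097

44.10 g/mol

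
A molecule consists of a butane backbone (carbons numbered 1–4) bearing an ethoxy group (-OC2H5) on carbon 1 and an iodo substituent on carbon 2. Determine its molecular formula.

Atom tally by fragment:
  C2H5OCH2 → C:3 H:7 O:1
  CH(I) → C:1 H:1 I:1
  CH2 → C:1 H:2
  CH3 → C:1 H:3
Element totals:
  C: 6
  H: 13
  I: 1
  O: 1

C6H13IO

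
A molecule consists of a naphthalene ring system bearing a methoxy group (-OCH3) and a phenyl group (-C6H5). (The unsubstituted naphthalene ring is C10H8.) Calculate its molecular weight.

Atom tally by fragment:
  naphthalene ring system core → C:10 H:8
  (− 2 ring H displaced by substituents)
  + OCH3 → C:1 H:3 O:1
  + C6H5 → C:6 H:5
Element totals:
  C: 17
  H: 14
  O: 1
Molecular formula: C17H14O.
  M = 17(12.011) + 14(1.008) + 15.999
    = 204.187 + 14.112 + 15.999 = 234.298

234.30 g/mol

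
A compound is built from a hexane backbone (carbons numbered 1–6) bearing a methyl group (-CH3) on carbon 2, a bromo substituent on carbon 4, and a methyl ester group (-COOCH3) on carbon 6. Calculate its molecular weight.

Atom tally by fragment:
  CH3 → C:1 H:3
  CH(CH3) → C:2 H:4
  CH2 → C:1 H:2
  CH(Br) → C:1 H:1 Br:1
  CH2 → C:1 H:2
  CH2COOCH3 → C:3 H:5 O:2
Element totals:
  C: 9
  H: 17
  Br: 1
  O: 2
Molecular formula: C9H17BrO2.
  M = 9(12.011) + 17(1.008) + 79.904 + 2(15.999)
    = 108.099 + 17.136 + 79.904 + 31.998 = 237.137

237.14 g/mol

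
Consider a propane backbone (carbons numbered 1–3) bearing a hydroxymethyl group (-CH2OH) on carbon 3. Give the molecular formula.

C4H10O

Atom tally by fragment:
  CH3 → C:1 H:3
  CH2 → C:1 H:2
  CH2CH2OH → C:2 H:5 O:1
Element totals:
  C: 4
  H: 10
  O: 1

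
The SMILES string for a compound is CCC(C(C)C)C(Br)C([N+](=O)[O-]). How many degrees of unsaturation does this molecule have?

1

Atom tally by fragment:
  CH3 → C:1 H:3
  CH2 → C:1 H:2
  CH(CH(CH3)2) → C:4 H:8
  CH(Br) → C:1 H:1 Br:1
  CH2NO2 → C:1 H:2 N:1 O:2
Element totals:
  C: 8
  H: 16
  Br: 1
  N: 1
  O: 2
Molecular formula: C8H16BrNO2.
DoU = (2C + 2 + N − H − X) / 2 = (2·8 + 2 + 1 − 16 − 1) / 2 = 1.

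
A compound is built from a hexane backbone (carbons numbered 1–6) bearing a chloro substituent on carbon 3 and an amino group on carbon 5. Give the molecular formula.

Atom tally by fragment:
  CH3 → C:1 H:3
  CH2 → C:1 H:2
  CH(Cl) → C:1 H:1 Cl:1
  CH2 → C:1 H:2
  CH(NH2) → C:1 H:3 N:1
  CH3 → C:1 H:3
Element totals:
  C: 6
  H: 14
  Cl: 1
  N: 1

C6H14ClN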